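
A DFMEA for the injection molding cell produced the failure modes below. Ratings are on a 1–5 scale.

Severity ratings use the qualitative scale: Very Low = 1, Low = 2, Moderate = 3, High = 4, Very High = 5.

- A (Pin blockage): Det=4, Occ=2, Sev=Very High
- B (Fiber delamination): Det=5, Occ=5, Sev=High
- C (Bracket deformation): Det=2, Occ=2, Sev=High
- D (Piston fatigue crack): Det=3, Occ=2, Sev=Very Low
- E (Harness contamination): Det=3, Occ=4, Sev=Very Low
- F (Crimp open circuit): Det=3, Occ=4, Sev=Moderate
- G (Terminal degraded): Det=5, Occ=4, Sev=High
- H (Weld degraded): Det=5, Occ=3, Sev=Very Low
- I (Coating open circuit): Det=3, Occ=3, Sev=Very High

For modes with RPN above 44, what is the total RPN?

225

RPN = Severity × Occurrence × Detection:
  A: 5 × 2 × 4 = 40
  B: 4 × 5 × 5 = 100
  C: 4 × 2 × 2 = 16
  D: 1 × 2 × 3 = 6
  E: 1 × 4 × 3 = 12
  F: 3 × 4 × 3 = 36
  G: 4 × 4 × 5 = 80
  H: 1 × 3 × 5 = 15
  I: 5 × 3 × 3 = 45
RPN > 44: B (100), G (80), I (45).
Sum: 100 + 80 + 45 = 225.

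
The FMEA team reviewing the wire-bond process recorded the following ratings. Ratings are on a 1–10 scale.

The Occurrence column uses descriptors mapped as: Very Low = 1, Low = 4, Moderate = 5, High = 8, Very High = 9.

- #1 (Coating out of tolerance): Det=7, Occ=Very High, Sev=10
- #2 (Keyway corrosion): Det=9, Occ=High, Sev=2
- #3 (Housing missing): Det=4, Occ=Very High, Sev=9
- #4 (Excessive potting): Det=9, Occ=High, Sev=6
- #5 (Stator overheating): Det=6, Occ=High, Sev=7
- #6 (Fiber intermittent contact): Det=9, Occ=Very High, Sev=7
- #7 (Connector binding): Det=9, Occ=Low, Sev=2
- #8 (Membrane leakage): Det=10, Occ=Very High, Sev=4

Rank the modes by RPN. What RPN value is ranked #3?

432

RPN = Severity × Occurrence × Detection:
  #1: 10 × 9 × 7 = 630
  #2: 2 × 8 × 9 = 144
  #3: 9 × 9 × 4 = 324
  #4: 6 × 8 × 9 = 432
  #5: 7 × 8 × 6 = 336
  #6: 7 × 9 × 9 = 567
  #7: 2 × 4 × 9 = 72
  #8: 4 × 9 × 10 = 360
Sorted descending: 630, 567, 432, 360, 336, 324, 144, 72.
The third-highest RPN is 432 (#4).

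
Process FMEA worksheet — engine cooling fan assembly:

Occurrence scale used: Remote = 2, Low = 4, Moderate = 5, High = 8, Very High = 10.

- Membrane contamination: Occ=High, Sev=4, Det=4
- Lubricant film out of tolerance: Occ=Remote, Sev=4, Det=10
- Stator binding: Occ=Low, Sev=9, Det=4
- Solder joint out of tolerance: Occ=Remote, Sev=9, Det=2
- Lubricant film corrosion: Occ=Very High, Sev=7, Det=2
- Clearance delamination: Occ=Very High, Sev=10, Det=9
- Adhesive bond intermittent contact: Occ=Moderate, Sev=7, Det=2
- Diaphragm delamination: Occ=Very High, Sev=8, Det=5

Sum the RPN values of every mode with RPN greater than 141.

RPN = Severity × Occurrence × Detection:
  Membrane contamination: 4 × 8 × 4 = 128
  Lubricant film out of tolerance: 4 × 2 × 10 = 80
  Stator binding: 9 × 4 × 4 = 144
  Solder joint out of tolerance: 9 × 2 × 2 = 36
  Lubricant film corrosion: 7 × 10 × 2 = 140
  Clearance delamination: 10 × 10 × 9 = 900
  Adhesive bond intermittent contact: 7 × 5 × 2 = 70
  Diaphragm delamination: 8 × 10 × 5 = 400
RPN > 141: Stator binding (144), Clearance delamination (900), Diaphragm delamination (400).
Sum: 144 + 900 + 400 = 1444.

1444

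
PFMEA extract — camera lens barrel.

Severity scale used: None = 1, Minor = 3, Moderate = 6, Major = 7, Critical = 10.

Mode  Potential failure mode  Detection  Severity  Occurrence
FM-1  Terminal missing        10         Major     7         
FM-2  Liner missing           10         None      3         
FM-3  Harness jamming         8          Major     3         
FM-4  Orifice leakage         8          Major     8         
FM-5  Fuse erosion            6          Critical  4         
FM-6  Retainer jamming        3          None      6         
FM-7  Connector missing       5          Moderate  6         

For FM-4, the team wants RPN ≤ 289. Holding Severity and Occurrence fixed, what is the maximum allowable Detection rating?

5

FM-4: S=7, O=8, D=8 → current RPN = 448.
Fixed product = 56. Need 56 × D ≤ 289, so D ≤ 289/56 = 5.16.
Maximum integer Detection rating = 5 (gives RPN 280; D=6 would give 336 > 289).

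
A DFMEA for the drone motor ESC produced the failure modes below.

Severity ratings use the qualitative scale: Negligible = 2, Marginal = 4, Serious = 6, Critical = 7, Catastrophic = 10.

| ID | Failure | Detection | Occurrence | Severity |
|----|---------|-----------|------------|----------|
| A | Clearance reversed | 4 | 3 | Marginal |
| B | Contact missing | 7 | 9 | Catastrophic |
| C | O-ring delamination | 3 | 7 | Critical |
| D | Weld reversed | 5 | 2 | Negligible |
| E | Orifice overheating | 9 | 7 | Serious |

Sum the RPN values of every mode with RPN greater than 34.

RPN = Severity × Occurrence × Detection:
  A: 4 × 3 × 4 = 48
  B: 10 × 9 × 7 = 630
  C: 7 × 7 × 3 = 147
  D: 2 × 2 × 5 = 20
  E: 6 × 7 × 9 = 378
RPN > 34: A (48), B (630), C (147), E (378).
Sum: 48 + 630 + 147 + 378 = 1203.

1203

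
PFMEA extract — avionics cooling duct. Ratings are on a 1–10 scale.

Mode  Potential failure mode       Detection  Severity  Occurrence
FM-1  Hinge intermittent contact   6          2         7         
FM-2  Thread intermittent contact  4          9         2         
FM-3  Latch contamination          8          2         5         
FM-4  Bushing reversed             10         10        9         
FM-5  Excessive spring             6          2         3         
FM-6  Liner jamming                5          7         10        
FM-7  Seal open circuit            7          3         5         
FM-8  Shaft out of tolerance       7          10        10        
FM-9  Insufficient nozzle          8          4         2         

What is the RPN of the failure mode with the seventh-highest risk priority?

72

RPN = Severity × Occurrence × Detection:
  FM-1: 2 × 7 × 6 = 84
  FM-2: 9 × 2 × 4 = 72
  FM-3: 2 × 5 × 8 = 80
  FM-4: 10 × 9 × 10 = 900
  FM-5: 2 × 3 × 6 = 36
  FM-6: 7 × 10 × 5 = 350
  FM-7: 3 × 5 × 7 = 105
  FM-8: 10 × 10 × 7 = 700
  FM-9: 4 × 2 × 8 = 64
Sorted descending: 900, 700, 350, 105, 84, 80, 72, 64, 36.
The seventh-highest RPN is 72 (FM-2).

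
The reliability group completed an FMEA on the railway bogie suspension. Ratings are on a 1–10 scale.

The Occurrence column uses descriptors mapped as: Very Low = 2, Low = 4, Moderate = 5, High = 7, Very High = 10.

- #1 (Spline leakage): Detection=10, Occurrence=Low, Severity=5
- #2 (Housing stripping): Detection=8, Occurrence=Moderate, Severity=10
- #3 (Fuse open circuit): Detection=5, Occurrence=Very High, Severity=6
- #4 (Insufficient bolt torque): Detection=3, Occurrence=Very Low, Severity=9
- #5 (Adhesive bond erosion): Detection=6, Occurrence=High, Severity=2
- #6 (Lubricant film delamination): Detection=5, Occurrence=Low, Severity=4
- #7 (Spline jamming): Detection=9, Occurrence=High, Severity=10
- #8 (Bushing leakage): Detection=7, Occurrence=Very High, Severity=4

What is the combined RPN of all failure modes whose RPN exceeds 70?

1974

RPN = Severity × Occurrence × Detection:
  #1: 5 × 4 × 10 = 200
  #2: 10 × 5 × 8 = 400
  #3: 6 × 10 × 5 = 300
  #4: 9 × 2 × 3 = 54
  #5: 2 × 7 × 6 = 84
  #6: 4 × 4 × 5 = 80
  #7: 10 × 7 × 9 = 630
  #8: 4 × 10 × 7 = 280
RPN > 70: #1 (200), #2 (400), #3 (300), #5 (84), #6 (80), #7 (630), #8 (280).
Sum: 200 + 400 + 300 + 84 + 80 + 630 + 280 = 1974.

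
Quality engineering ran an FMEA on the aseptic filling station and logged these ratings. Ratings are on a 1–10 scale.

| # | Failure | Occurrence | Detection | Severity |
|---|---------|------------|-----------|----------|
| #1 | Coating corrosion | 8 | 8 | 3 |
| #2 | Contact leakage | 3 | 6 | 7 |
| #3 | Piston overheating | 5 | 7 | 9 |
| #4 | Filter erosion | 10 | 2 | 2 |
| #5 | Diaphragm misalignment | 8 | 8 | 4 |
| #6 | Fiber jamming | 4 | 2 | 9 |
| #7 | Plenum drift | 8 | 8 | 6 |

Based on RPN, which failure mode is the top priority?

#7

RPN = Severity × Occurrence × Detection:
  #1: 3 × 8 × 8 = 192
  #2: 7 × 3 × 6 = 126
  #3: 9 × 5 × 7 = 315
  #4: 2 × 10 × 2 = 40
  #5: 4 × 8 × 8 = 256
  #6: 9 × 4 × 2 = 72
  #7: 6 × 8 × 8 = 384
Highest RPN is 384 → #7.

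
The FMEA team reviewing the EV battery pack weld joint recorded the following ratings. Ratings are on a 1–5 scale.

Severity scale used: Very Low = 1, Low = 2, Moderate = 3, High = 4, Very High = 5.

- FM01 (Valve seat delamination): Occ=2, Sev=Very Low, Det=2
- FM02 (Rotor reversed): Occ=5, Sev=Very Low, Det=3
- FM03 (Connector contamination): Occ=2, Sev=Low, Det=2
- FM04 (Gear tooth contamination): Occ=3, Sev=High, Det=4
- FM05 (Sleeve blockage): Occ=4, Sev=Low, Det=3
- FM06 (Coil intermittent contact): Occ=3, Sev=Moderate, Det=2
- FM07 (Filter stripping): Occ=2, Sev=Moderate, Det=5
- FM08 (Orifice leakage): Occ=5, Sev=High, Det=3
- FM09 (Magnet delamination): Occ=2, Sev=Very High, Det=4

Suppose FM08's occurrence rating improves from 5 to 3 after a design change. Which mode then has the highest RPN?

RPN = Severity × Occurrence × Detection:
  FM01: 1 × 2 × 2 = 4
  FM02: 1 × 5 × 3 = 15
  FM03: 2 × 2 × 2 = 8
  FM04: 4 × 3 × 4 = 48
  FM05: 2 × 4 × 3 = 24
  FM06: 3 × 3 × 2 = 18
  FM07: 3 × 2 × 5 = 30
  FM08: 4 × 5 × 3 = 60
  FM09: 5 × 2 × 4 = 40
After action: FM08 → 4 × 3 × 3 = 36.
Revised RPNs: FM04=48, FM09=40, FM08=36, FM07=30, FM05=24, FM06=18, FM02=15, FM03=8, FM01=4.
Highest is now FM04 (48).

FM04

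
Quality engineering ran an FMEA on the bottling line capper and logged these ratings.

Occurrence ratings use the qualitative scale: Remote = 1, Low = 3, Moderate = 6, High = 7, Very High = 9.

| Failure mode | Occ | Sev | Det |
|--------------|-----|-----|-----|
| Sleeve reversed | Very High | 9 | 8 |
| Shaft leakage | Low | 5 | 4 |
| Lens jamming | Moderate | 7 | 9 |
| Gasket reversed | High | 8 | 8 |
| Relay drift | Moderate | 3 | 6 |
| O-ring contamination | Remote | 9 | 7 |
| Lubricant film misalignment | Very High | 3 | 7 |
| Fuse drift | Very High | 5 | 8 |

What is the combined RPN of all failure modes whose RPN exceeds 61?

RPN = Severity × Occurrence × Detection:
  Sleeve reversed: 9 × 9 × 8 = 648
  Shaft leakage: 5 × 3 × 4 = 60
  Lens jamming: 7 × 6 × 9 = 378
  Gasket reversed: 8 × 7 × 8 = 448
  Relay drift: 3 × 6 × 6 = 108
  O-ring contamination: 9 × 1 × 7 = 63
  Lubricant film misalignment: 3 × 9 × 7 = 189
  Fuse drift: 5 × 9 × 8 = 360
RPN > 61: Sleeve reversed (648), Lens jamming (378), Gasket reversed (448), Relay drift (108), O-ring contamination (63), Lubricant film misalignment (189), Fuse drift (360).
Sum: 648 + 378 + 448 + 108 + 63 + 189 + 360 = 2194.

2194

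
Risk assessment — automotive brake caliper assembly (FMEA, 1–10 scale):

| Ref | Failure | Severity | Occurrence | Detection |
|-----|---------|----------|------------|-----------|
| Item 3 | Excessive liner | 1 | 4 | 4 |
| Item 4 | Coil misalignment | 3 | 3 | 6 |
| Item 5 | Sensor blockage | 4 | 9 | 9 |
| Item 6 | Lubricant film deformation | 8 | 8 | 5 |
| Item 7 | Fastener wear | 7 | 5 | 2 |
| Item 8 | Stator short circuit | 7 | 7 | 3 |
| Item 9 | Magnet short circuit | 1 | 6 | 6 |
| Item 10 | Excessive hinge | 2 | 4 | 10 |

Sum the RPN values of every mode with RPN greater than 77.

871

RPN = Severity × Occurrence × Detection:
  Item 3: 1 × 4 × 4 = 16
  Item 4: 3 × 3 × 6 = 54
  Item 5: 4 × 9 × 9 = 324
  Item 6: 8 × 8 × 5 = 320
  Item 7: 7 × 5 × 2 = 70
  Item 8: 7 × 7 × 3 = 147
  Item 9: 1 × 6 × 6 = 36
  Item 10: 2 × 4 × 10 = 80
RPN > 77: Item 5 (324), Item 6 (320), Item 8 (147), Item 10 (80).
Sum: 324 + 320 + 147 + 80 = 871.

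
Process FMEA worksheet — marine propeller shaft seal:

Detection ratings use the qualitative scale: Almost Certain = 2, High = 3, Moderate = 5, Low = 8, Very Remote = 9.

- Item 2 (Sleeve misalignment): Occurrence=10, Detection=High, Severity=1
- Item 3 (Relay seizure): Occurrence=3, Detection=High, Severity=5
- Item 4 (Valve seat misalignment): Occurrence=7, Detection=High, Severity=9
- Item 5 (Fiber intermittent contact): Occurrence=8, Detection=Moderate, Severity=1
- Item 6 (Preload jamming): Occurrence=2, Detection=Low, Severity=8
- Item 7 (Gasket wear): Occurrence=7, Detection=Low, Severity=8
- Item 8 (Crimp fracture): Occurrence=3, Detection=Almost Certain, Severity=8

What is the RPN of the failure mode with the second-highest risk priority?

RPN = Severity × Occurrence × Detection:
  Item 2: 1 × 10 × 3 = 30
  Item 3: 5 × 3 × 3 = 45
  Item 4: 9 × 7 × 3 = 189
  Item 5: 1 × 8 × 5 = 40
  Item 6: 8 × 2 × 8 = 128
  Item 7: 8 × 7 × 8 = 448
  Item 8: 8 × 3 × 2 = 48
Sorted descending: 448, 189, 128, 48, 45, 40, 30.
The second-highest RPN is 189 (Item 4).

189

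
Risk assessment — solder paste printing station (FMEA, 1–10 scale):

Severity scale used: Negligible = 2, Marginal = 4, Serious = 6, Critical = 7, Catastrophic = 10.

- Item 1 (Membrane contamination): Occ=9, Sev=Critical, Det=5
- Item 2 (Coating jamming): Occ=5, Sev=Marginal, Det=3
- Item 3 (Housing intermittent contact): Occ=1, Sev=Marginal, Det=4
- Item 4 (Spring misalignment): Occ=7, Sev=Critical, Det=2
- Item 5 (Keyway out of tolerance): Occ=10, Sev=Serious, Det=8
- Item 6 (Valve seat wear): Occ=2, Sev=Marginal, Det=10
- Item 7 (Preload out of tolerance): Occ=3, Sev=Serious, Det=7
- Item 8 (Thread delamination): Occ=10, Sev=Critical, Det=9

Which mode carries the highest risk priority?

Item 8

RPN = Severity × Occurrence × Detection:
  Item 1: 7 × 9 × 5 = 315
  Item 2: 4 × 5 × 3 = 60
  Item 3: 4 × 1 × 4 = 16
  Item 4: 7 × 7 × 2 = 98
  Item 5: 6 × 10 × 8 = 480
  Item 6: 4 × 2 × 10 = 80
  Item 7: 6 × 3 × 7 = 126
  Item 8: 7 × 10 × 9 = 630
Highest RPN is 630 → Item 8.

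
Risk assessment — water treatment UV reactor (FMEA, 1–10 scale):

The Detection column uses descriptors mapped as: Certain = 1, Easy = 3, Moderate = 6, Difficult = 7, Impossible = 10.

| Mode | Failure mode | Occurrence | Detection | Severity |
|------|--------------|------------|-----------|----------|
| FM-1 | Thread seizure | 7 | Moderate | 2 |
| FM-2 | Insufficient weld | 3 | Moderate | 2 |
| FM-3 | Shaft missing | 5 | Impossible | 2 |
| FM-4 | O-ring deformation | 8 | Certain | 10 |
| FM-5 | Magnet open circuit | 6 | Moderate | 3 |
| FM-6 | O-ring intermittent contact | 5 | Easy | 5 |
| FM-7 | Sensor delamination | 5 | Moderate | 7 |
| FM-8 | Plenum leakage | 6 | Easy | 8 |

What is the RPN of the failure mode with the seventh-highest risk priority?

75

RPN = Severity × Occurrence × Detection:
  FM-1: 2 × 7 × 6 = 84
  FM-2: 2 × 3 × 6 = 36
  FM-3: 2 × 5 × 10 = 100
  FM-4: 10 × 8 × 1 = 80
  FM-5: 3 × 6 × 6 = 108
  FM-6: 5 × 5 × 3 = 75
  FM-7: 7 × 5 × 6 = 210
  FM-8: 8 × 6 × 3 = 144
Sorted descending: 210, 144, 108, 100, 84, 80, 75, 36.
The seventh-highest RPN is 75 (FM-6).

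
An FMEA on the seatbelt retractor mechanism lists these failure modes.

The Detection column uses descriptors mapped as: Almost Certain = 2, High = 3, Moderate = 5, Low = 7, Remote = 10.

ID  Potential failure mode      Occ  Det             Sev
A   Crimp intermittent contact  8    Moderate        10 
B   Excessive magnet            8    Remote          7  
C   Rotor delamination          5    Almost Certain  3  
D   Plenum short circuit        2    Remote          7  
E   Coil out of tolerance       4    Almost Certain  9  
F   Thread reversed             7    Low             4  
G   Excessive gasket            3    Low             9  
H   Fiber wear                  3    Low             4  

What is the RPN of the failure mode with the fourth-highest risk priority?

189

RPN = Severity × Occurrence × Detection:
  A: 10 × 8 × 5 = 400
  B: 7 × 8 × 10 = 560
  C: 3 × 5 × 2 = 30
  D: 7 × 2 × 10 = 140
  E: 9 × 4 × 2 = 72
  F: 4 × 7 × 7 = 196
  G: 9 × 3 × 7 = 189
  H: 4 × 3 × 7 = 84
Sorted descending: 560, 400, 196, 189, 140, 84, 72, 30.
The fourth-highest RPN is 189 (G).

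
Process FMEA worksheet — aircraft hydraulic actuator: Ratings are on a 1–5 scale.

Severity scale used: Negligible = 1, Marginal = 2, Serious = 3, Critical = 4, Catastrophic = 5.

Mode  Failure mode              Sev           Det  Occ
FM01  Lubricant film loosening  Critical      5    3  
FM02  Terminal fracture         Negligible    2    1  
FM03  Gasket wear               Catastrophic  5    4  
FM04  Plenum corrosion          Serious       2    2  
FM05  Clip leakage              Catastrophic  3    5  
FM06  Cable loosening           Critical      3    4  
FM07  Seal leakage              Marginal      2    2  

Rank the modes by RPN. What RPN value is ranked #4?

48

RPN = Severity × Occurrence × Detection:
  FM01: 4 × 3 × 5 = 60
  FM02: 1 × 1 × 2 = 2
  FM03: 5 × 4 × 5 = 100
  FM04: 3 × 2 × 2 = 12
  FM05: 5 × 5 × 3 = 75
  FM06: 4 × 4 × 3 = 48
  FM07: 2 × 2 × 2 = 8
Sorted descending: 100, 75, 60, 48, 12, 8, 2.
The fourth-highest RPN is 48 (FM06).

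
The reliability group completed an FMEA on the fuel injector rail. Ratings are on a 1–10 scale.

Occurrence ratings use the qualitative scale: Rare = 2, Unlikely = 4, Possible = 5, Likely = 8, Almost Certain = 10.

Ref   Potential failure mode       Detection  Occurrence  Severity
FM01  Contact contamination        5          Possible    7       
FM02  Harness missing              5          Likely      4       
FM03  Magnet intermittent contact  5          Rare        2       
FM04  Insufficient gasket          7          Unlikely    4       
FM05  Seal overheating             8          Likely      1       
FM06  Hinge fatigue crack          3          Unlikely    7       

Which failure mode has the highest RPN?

RPN = Severity × Occurrence × Detection:
  FM01: 7 × 5 × 5 = 175
  FM02: 4 × 8 × 5 = 160
  FM03: 2 × 2 × 5 = 20
  FM04: 4 × 4 × 7 = 112
  FM05: 1 × 8 × 8 = 64
  FM06: 7 × 4 × 3 = 84
Highest RPN is 175 → FM01.

FM01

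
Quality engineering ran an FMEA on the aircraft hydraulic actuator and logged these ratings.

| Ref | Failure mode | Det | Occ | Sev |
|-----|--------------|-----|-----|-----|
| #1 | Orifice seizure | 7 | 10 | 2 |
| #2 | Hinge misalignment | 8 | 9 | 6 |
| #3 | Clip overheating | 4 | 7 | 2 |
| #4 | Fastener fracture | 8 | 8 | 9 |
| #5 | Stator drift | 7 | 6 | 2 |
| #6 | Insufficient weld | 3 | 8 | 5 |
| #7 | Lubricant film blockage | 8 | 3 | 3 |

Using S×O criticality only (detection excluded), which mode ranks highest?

Criticality = Severity × Occurrence:
  #1: 2 × 10 = 20
  #2: 6 × 9 = 54
  #3: 2 × 7 = 14
  #4: 9 × 8 = 72
  #5: 2 × 6 = 12
  #6: 5 × 8 = 40
  #7: 3 × 3 = 9
Highest criticality is 72 → #4.

#4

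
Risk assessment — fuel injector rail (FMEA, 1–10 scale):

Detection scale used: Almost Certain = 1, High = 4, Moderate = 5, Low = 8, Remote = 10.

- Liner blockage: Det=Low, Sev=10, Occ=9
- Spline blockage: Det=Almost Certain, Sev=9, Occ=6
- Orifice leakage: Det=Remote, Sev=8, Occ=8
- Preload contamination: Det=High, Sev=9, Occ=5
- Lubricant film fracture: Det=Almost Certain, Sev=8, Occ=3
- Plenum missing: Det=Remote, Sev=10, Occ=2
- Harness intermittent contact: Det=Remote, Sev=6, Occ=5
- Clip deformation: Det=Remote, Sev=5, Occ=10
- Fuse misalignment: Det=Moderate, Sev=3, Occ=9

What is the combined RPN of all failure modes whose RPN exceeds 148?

2540

RPN = Severity × Occurrence × Detection:
  Liner blockage: 10 × 9 × 8 = 720
  Spline blockage: 9 × 6 × 1 = 54
  Orifice leakage: 8 × 8 × 10 = 640
  Preload contamination: 9 × 5 × 4 = 180
  Lubricant film fracture: 8 × 3 × 1 = 24
  Plenum missing: 10 × 2 × 10 = 200
  Harness intermittent contact: 6 × 5 × 10 = 300
  Clip deformation: 5 × 10 × 10 = 500
  Fuse misalignment: 3 × 9 × 5 = 135
RPN > 148: Liner blockage (720), Orifice leakage (640), Preload contamination (180), Plenum missing (200), Harness intermittent contact (300), Clip deformation (500).
Sum: 720 + 640 + 180 + 200 + 300 + 500 = 2540.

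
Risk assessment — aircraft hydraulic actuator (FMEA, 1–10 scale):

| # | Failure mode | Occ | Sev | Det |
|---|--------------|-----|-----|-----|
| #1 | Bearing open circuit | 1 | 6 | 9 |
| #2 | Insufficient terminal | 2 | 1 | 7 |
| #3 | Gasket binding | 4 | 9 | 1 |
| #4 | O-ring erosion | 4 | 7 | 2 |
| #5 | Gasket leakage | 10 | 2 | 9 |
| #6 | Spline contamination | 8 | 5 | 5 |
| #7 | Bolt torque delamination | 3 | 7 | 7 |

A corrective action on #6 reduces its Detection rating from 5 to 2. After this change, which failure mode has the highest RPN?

#5

RPN = Severity × Occurrence × Detection:
  #1: 6 × 1 × 9 = 54
  #2: 1 × 2 × 7 = 14
  #3: 9 × 4 × 1 = 36
  #4: 7 × 4 × 2 = 56
  #5: 2 × 10 × 9 = 180
  #6: 5 × 8 × 5 = 200
  #7: 7 × 3 × 7 = 147
After action: #6 → 5 × 8 × 2 = 80.
Revised RPNs: #5=180, #7=147, #6=80, #4=56, #1=54, #3=36, #2=14.
Highest is now #5 (180).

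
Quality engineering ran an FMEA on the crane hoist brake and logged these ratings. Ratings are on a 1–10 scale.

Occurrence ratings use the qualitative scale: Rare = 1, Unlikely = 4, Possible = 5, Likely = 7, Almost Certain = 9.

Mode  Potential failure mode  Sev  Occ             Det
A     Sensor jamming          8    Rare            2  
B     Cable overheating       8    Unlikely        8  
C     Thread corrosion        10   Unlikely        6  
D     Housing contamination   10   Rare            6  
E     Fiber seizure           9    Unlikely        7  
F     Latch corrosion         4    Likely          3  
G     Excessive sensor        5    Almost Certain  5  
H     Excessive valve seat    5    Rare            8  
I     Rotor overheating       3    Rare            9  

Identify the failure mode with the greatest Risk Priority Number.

B

RPN = Severity × Occurrence × Detection:
  A: 8 × 1 × 2 = 16
  B: 8 × 4 × 8 = 256
  C: 10 × 4 × 6 = 240
  D: 10 × 1 × 6 = 60
  E: 9 × 4 × 7 = 252
  F: 4 × 7 × 3 = 84
  G: 5 × 9 × 5 = 225
  H: 5 × 1 × 8 = 40
  I: 3 × 1 × 9 = 27
Highest RPN is 256 → B.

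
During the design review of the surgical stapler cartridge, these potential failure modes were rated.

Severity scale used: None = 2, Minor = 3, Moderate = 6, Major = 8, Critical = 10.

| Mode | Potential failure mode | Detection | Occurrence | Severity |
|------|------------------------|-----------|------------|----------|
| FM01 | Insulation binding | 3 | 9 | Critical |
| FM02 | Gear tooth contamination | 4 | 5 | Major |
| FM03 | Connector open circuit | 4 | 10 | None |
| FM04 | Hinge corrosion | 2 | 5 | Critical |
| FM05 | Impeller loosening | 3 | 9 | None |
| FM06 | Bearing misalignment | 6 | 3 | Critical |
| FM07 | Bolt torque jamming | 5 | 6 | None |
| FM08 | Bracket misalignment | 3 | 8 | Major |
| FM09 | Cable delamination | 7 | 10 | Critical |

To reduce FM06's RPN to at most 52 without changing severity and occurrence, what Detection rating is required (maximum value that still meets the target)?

FM06: S=10, O=3, D=6 → current RPN = 180.
Fixed product = 30. Need 30 × D ≤ 52, so D ≤ 52/30 = 1.73.
Maximum integer Detection rating = 1 (gives RPN 30; D=2 would give 60 > 52).

1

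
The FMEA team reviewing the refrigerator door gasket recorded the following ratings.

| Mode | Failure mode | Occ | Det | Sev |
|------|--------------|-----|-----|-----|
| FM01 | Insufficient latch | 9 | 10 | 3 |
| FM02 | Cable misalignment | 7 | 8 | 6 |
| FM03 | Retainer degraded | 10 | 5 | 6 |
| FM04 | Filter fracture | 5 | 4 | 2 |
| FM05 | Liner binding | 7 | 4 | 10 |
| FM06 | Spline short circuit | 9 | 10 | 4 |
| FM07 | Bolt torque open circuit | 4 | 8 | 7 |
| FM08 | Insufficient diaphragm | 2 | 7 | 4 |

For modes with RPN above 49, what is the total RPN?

RPN = Severity × Occurrence × Detection:
  FM01: 3 × 9 × 10 = 270
  FM02: 6 × 7 × 8 = 336
  FM03: 6 × 10 × 5 = 300
  FM04: 2 × 5 × 4 = 40
  FM05: 10 × 7 × 4 = 280
  FM06: 4 × 9 × 10 = 360
  FM07: 7 × 4 × 8 = 224
  FM08: 4 × 2 × 7 = 56
RPN > 49: FM01 (270), FM02 (336), FM03 (300), FM05 (280), FM06 (360), FM07 (224), FM08 (56).
Sum: 270 + 336 + 300 + 280 + 360 + 224 + 56 = 1826.

1826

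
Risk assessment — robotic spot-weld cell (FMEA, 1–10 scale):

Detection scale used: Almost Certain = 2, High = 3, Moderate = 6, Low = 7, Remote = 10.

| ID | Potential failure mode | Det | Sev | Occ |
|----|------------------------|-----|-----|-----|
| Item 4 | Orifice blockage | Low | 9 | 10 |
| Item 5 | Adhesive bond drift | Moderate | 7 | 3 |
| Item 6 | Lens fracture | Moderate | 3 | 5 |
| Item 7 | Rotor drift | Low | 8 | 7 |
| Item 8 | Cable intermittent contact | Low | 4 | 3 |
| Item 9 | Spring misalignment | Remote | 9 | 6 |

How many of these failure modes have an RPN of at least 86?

RPN = Severity × Occurrence × Detection:
  Item 4: 9 × 10 × 7 = 630
  Item 5: 7 × 3 × 6 = 126
  Item 6: 3 × 5 × 6 = 90
  Item 7: 8 × 7 × 7 = 392
  Item 8: 4 × 3 × 7 = 84
  Item 9: 9 × 6 × 10 = 540
Modes with RPN ≥ 86: Item 4 (630), Item 5 (126), Item 6 (90), Item 7 (392), Item 9 (540) → 5.

5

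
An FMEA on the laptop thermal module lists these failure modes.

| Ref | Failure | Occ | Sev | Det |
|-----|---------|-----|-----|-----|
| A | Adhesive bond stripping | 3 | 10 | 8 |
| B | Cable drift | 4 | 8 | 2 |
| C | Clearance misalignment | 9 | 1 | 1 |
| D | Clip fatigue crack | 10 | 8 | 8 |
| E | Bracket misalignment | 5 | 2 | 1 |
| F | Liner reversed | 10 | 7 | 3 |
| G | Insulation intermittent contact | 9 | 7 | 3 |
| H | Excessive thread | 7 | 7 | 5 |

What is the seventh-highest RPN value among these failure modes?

RPN = Severity × Occurrence × Detection:
  A: 10 × 3 × 8 = 240
  B: 8 × 4 × 2 = 64
  C: 1 × 9 × 1 = 9
  D: 8 × 10 × 8 = 640
  E: 2 × 5 × 1 = 10
  F: 7 × 10 × 3 = 210
  G: 7 × 9 × 3 = 189
  H: 7 × 7 × 5 = 245
Sorted descending: 640, 245, 240, 210, 189, 64, 10, 9.
The seventh-highest RPN is 10 (E).

10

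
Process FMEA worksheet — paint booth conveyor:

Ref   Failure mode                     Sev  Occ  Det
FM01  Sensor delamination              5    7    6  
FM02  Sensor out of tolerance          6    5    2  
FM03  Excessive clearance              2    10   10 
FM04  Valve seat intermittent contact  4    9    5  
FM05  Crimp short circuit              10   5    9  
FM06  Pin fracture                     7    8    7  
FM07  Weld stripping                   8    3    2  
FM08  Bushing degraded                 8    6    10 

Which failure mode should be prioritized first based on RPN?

RPN = Severity × Occurrence × Detection:
  FM01: 5 × 7 × 6 = 210
  FM02: 6 × 5 × 2 = 60
  FM03: 2 × 10 × 10 = 200
  FM04: 4 × 9 × 5 = 180
  FM05: 10 × 5 × 9 = 450
  FM06: 7 × 8 × 7 = 392
  FM07: 8 × 3 × 2 = 48
  FM08: 8 × 6 × 10 = 480
Highest RPN is 480 → FM08.

FM08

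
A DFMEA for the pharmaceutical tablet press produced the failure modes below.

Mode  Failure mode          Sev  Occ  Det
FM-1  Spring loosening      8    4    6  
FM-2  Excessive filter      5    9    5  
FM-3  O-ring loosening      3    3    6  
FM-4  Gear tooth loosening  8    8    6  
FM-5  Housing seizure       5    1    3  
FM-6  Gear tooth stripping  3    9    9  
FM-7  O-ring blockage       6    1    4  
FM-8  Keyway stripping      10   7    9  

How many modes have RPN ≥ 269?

RPN = Severity × Occurrence × Detection:
  FM-1: 8 × 4 × 6 = 192
  FM-2: 5 × 9 × 5 = 225
  FM-3: 3 × 3 × 6 = 54
  FM-4: 8 × 8 × 6 = 384
  FM-5: 5 × 1 × 3 = 15
  FM-6: 3 × 9 × 9 = 243
  FM-7: 6 × 1 × 4 = 24
  FM-8: 10 × 7 × 9 = 630
Modes with RPN ≥ 269: FM-4 (384), FM-8 (630) → 2.

2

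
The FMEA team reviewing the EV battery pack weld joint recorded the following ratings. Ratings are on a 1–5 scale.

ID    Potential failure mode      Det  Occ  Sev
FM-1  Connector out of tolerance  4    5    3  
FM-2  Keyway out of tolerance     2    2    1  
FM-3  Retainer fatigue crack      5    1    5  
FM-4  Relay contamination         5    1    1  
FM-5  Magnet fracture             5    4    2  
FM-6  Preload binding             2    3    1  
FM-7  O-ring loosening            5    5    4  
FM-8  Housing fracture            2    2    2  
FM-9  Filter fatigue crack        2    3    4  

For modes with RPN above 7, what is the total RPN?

257

RPN = Severity × Occurrence × Detection:
  FM-1: 3 × 5 × 4 = 60
  FM-2: 1 × 2 × 2 = 4
  FM-3: 5 × 1 × 5 = 25
  FM-4: 1 × 1 × 5 = 5
  FM-5: 2 × 4 × 5 = 40
  FM-6: 1 × 3 × 2 = 6
  FM-7: 4 × 5 × 5 = 100
  FM-8: 2 × 2 × 2 = 8
  FM-9: 4 × 3 × 2 = 24
RPN > 7: FM-1 (60), FM-3 (25), FM-5 (40), FM-7 (100), FM-8 (8), FM-9 (24).
Sum: 60 + 25 + 40 + 100 + 8 + 24 = 257.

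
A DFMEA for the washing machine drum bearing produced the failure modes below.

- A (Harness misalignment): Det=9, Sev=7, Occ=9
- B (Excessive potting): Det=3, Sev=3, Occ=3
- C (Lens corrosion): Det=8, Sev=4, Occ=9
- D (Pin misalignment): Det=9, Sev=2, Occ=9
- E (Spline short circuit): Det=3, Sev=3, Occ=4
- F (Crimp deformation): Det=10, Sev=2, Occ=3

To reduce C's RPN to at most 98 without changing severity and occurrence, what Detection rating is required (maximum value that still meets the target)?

2

C: S=4, O=9, D=8 → current RPN = 288.
Fixed product = 36. Need 36 × D ≤ 98, so D ≤ 98/36 = 2.72.
Maximum integer Detection rating = 2 (gives RPN 72; D=3 would give 108 > 98).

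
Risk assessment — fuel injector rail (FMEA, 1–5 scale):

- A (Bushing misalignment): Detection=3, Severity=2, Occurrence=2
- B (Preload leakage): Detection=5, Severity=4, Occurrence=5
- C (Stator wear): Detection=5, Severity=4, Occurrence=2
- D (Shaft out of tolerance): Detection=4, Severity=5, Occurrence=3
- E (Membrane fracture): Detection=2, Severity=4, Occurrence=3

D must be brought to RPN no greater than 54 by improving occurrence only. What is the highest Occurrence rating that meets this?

D: S=5, O=3, D=4 → current RPN = 60.
Fixed product = 20. Need 20 × O ≤ 54, so O ≤ 54/20 = 2.70.
Maximum integer Occurrence rating = 2 (gives RPN 40; O=3 would give 60 > 54).

2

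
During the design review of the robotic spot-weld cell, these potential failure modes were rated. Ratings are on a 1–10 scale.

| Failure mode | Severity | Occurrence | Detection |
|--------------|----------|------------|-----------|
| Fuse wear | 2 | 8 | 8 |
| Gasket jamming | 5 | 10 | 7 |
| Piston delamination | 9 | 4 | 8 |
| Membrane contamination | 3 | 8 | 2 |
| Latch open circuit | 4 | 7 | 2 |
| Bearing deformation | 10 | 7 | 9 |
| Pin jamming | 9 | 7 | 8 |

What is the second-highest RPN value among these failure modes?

504

RPN = Severity × Occurrence × Detection:
  Fuse wear: 2 × 8 × 8 = 128
  Gasket jamming: 5 × 10 × 7 = 350
  Piston delamination: 9 × 4 × 8 = 288
  Membrane contamination: 3 × 8 × 2 = 48
  Latch open circuit: 4 × 7 × 2 = 56
  Bearing deformation: 10 × 7 × 9 = 630
  Pin jamming: 9 × 7 × 8 = 504
Sorted descending: 630, 504, 350, 288, 128, 56, 48.
The second-highest RPN is 504 (Pin jamming).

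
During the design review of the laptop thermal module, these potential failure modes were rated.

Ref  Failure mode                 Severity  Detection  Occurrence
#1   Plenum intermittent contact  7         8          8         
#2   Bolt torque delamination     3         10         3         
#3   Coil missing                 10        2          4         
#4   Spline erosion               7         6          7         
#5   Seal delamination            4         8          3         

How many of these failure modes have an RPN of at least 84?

4

RPN = Severity × Occurrence × Detection:
  #1: 7 × 8 × 8 = 448
  #2: 3 × 3 × 10 = 90
  #3: 10 × 4 × 2 = 80
  #4: 7 × 7 × 6 = 294
  #5: 4 × 3 × 8 = 96
Modes with RPN ≥ 84: #1 (448), #2 (90), #4 (294), #5 (96) → 4.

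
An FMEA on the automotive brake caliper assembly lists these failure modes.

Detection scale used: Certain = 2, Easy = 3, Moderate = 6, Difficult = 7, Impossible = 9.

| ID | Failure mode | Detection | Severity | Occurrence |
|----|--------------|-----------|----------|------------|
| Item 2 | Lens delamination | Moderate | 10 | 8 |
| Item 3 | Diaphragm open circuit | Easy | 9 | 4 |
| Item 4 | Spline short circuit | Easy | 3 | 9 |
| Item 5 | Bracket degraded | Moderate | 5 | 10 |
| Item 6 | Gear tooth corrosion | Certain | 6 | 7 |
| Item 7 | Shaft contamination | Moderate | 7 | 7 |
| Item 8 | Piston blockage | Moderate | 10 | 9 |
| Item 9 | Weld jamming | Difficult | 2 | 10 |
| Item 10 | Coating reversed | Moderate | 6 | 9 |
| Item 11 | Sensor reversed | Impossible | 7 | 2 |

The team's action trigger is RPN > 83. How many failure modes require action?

RPN = Severity × Occurrence × Detection:
  Item 2: 10 × 8 × 6 = 480
  Item 3: 9 × 4 × 3 = 108
  Item 4: 3 × 9 × 3 = 81
  Item 5: 5 × 10 × 6 = 300
  Item 6: 6 × 7 × 2 = 84
  Item 7: 7 × 7 × 6 = 294
  Item 8: 10 × 9 × 6 = 540
  Item 9: 2 × 10 × 7 = 140
  Item 10: 6 × 9 × 6 = 324
  Item 11: 7 × 2 × 9 = 126
Modes with RPN > 83: Item 2 (480), Item 3 (108), Item 5 (300), Item 6 (84), Item 7 (294), Item 8 (540), Item 9 (140), Item 10 (324), Item 11 (126) → 9.

9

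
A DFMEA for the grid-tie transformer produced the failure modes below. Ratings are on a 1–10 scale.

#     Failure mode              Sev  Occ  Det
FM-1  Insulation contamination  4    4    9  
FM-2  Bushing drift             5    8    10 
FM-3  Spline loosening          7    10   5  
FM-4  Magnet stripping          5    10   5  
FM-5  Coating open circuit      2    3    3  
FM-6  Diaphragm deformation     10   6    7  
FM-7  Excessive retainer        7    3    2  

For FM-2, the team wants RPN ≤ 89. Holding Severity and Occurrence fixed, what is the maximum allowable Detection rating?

FM-2: S=5, O=8, D=10 → current RPN = 400.
Fixed product = 40. Need 40 × D ≤ 89, so D ≤ 89/40 = 2.23.
Maximum integer Detection rating = 2 (gives RPN 80; D=3 would give 120 > 89).

2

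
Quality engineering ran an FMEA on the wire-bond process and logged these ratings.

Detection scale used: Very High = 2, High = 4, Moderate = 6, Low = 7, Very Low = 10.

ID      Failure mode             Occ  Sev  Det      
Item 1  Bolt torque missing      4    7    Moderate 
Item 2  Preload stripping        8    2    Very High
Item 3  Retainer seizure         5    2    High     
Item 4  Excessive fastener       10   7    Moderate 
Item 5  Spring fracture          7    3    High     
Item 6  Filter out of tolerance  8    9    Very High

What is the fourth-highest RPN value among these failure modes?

84

RPN = Severity × Occurrence × Detection:
  Item 1: 7 × 4 × 6 = 168
  Item 2: 2 × 8 × 2 = 32
  Item 3: 2 × 5 × 4 = 40
  Item 4: 7 × 10 × 6 = 420
  Item 5: 3 × 7 × 4 = 84
  Item 6: 9 × 8 × 2 = 144
Sorted descending: 420, 168, 144, 84, 40, 32.
The fourth-highest RPN is 84 (Item 5).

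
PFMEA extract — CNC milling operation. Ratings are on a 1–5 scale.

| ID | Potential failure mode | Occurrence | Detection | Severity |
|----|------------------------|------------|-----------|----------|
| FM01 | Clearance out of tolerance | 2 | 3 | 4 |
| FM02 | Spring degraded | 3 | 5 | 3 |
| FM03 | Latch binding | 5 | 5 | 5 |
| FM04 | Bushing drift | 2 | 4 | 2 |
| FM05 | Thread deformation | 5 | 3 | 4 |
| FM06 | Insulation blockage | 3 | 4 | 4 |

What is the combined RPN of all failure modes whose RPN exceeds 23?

RPN = Severity × Occurrence × Detection:
  FM01: 4 × 2 × 3 = 24
  FM02: 3 × 3 × 5 = 45
  FM03: 5 × 5 × 5 = 125
  FM04: 2 × 2 × 4 = 16
  FM05: 4 × 5 × 3 = 60
  FM06: 4 × 3 × 4 = 48
RPN > 23: FM01 (24), FM02 (45), FM03 (125), FM05 (60), FM06 (48).
Sum: 24 + 45 + 125 + 60 + 48 = 302.

302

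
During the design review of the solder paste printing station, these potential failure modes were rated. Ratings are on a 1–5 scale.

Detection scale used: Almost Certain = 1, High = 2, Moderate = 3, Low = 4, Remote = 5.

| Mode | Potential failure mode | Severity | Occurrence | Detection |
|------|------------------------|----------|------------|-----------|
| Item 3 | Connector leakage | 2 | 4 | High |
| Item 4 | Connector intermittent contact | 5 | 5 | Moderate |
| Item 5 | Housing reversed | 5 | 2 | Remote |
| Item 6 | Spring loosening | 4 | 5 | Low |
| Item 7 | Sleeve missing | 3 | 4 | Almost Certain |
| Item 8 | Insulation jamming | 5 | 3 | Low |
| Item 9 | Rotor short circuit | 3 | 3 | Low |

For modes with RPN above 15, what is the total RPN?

317

RPN = Severity × Occurrence × Detection:
  Item 3: 2 × 4 × 2 = 16
  Item 4: 5 × 5 × 3 = 75
  Item 5: 5 × 2 × 5 = 50
  Item 6: 4 × 5 × 4 = 80
  Item 7: 3 × 4 × 1 = 12
  Item 8: 5 × 3 × 4 = 60
  Item 9: 3 × 3 × 4 = 36
RPN > 15: Item 3 (16), Item 4 (75), Item 5 (50), Item 6 (80), Item 8 (60), Item 9 (36).
Sum: 16 + 75 + 50 + 80 + 60 + 36 = 317.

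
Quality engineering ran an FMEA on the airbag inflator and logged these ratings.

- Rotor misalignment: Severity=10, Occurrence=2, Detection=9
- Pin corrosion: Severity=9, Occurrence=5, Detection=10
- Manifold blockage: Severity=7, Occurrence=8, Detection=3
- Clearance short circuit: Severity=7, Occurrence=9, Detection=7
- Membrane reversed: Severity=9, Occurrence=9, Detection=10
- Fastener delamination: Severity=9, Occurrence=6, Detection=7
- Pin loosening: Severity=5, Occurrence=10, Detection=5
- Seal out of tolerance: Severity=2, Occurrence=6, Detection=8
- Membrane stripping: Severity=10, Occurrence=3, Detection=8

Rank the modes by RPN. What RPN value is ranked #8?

168

RPN = Severity × Occurrence × Detection:
  Rotor misalignment: 10 × 2 × 9 = 180
  Pin corrosion: 9 × 5 × 10 = 450
  Manifold blockage: 7 × 8 × 3 = 168
  Clearance short circuit: 7 × 9 × 7 = 441
  Membrane reversed: 9 × 9 × 10 = 810
  Fastener delamination: 9 × 6 × 7 = 378
  Pin loosening: 5 × 10 × 5 = 250
  Seal out of tolerance: 2 × 6 × 8 = 96
  Membrane stripping: 10 × 3 × 8 = 240
Sorted descending: 810, 450, 441, 378, 250, 240, 180, 168, 96.
The eighth-highest RPN is 168 (Manifold blockage).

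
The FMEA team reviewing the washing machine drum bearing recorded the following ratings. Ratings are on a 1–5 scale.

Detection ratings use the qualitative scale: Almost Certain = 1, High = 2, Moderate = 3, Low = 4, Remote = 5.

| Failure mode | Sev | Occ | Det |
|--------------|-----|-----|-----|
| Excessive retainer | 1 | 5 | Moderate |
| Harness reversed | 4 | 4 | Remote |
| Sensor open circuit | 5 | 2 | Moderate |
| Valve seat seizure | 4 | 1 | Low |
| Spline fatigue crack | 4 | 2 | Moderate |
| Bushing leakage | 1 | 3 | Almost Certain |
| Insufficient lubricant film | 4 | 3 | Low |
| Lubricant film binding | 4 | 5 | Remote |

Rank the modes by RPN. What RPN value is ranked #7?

15

RPN = Severity × Occurrence × Detection:
  Excessive retainer: 1 × 5 × 3 = 15
  Harness reversed: 4 × 4 × 5 = 80
  Sensor open circuit: 5 × 2 × 3 = 30
  Valve seat seizure: 4 × 1 × 4 = 16
  Spline fatigue crack: 4 × 2 × 3 = 24
  Bushing leakage: 1 × 3 × 1 = 3
  Insufficient lubricant film: 4 × 3 × 4 = 48
  Lubricant film binding: 4 × 5 × 5 = 100
Sorted descending: 100, 80, 48, 30, 24, 16, 15, 3.
The seventh-highest RPN is 15 (Excessive retainer).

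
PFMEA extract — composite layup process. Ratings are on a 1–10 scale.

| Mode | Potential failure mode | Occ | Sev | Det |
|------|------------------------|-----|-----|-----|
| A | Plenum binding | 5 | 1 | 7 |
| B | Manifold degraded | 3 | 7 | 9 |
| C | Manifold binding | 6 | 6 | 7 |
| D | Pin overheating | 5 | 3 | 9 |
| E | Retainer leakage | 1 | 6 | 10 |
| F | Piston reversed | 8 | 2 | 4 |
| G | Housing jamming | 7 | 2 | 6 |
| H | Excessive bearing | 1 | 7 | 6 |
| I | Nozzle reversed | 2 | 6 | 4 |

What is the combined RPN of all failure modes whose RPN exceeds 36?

RPN = Severity × Occurrence × Detection:
  A: 1 × 5 × 7 = 35
  B: 7 × 3 × 9 = 189
  C: 6 × 6 × 7 = 252
  D: 3 × 5 × 9 = 135
  E: 6 × 1 × 10 = 60
  F: 2 × 8 × 4 = 64
  G: 2 × 7 × 6 = 84
  H: 7 × 1 × 6 = 42
  I: 6 × 2 × 4 = 48
RPN > 36: B (189), C (252), D (135), E (60), F (64), G (84), H (42), I (48).
Sum: 189 + 252 + 135 + 60 + 64 + 84 + 42 + 48 = 874.

874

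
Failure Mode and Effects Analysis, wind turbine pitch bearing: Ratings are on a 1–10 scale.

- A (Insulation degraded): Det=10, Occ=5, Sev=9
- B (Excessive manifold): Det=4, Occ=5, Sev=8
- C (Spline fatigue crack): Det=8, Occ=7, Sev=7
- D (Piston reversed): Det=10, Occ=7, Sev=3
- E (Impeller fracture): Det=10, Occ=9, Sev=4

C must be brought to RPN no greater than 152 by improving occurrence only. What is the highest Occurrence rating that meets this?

C: S=7, O=7, D=8 → current RPN = 392.
Fixed product = 56. Need 56 × O ≤ 152, so O ≤ 152/56 = 2.71.
Maximum integer Occurrence rating = 2 (gives RPN 112; O=3 would give 168 > 152).

2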